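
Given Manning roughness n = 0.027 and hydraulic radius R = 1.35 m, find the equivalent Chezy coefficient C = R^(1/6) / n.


The Chezy coefficient relates to Manning's n through C = R^(1/6) / n.
R^(1/6) = 1.35^(1/6) = 1.051289.
C = 1.051289 / 0.027 = 38.94 m^(1/2)/s.

38.94


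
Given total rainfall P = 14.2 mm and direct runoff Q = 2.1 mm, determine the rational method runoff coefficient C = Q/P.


The runoff coefficient C = runoff depth / rainfall depth.
C = 2.1 / 14.2
  = 0.1479.

0.1479


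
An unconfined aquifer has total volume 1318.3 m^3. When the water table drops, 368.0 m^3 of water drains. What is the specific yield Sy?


Specific yield Sy = Volume drained / Total volume.
Sy = 368.0 / 1318.3
   = 0.2791.

0.2791


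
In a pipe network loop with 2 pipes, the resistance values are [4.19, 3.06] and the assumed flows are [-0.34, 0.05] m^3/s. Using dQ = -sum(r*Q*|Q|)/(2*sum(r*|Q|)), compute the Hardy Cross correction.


Numerator terms (r*Q*|Q|): 4.19*-0.34*|-0.34| = -0.4844; 3.06*0.05*|0.05| = 0.0077.
Sum of numerator = -0.4767.
Denominator terms (r*|Q|): 4.19*|-0.34| = 1.4246; 3.06*|0.05| = 0.153.
2 * sum of denominator = 2 * 1.5776 = 3.1552.
dQ = --0.4767 / 3.1552 = 0.1511 m^3/s.

0.1511


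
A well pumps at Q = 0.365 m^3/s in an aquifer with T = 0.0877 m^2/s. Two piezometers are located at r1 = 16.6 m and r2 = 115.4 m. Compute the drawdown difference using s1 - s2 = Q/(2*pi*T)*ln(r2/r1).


Thiem equation: s1 - s2 = Q/(2*pi*T) * ln(r2/r1).
ln(r2/r1) = ln(115.4/16.6) = 1.939.
Q/(2*pi*T) = 0.365 / (2*pi*0.0877) = 0.365 / 0.551 = 0.6624.
s1 - s2 = 0.6624 * 1.939 = 1.2844 m.

1.2844


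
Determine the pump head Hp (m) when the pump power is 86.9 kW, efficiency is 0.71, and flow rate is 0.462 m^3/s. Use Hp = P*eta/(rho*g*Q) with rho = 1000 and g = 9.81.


Pump head formula: Hp = P * eta / (rho * g * Q).
Numerator: P * eta = 86.9 * 1000 * 0.71 = 61699.0 W.
Denominator: rho * g * Q = 1000 * 9.81 * 0.462 = 4532.22.
Hp = 61699.0 / 4532.22 = 13.61 m.

13.61


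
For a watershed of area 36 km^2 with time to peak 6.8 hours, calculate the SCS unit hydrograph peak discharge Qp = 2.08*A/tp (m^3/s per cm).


SCS formula: Qp = 2.08 * A / tp.
Qp = 2.08 * 36 / 6.8
   = 74.88 / 6.8
   = 11.01 m^3/s per cm.

11.01


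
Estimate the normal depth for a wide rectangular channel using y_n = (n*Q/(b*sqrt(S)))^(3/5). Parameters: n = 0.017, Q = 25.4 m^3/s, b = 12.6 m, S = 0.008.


We use the wide-channel approximation y_n = (n*Q/(b*sqrt(S)))^(3/5).
sqrt(S) = sqrt(0.008) = 0.089443.
Numerator: n*Q = 0.017 * 25.4 = 0.4318.
Denominator: b*sqrt(S) = 12.6 * 0.089443 = 1.126982.
arg = 0.3831.
y_n = 0.3831^(3/5) = 0.5624 m.

0.5624


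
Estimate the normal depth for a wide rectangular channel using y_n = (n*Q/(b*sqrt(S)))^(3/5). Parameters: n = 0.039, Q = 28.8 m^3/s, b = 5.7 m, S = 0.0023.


We use the wide-channel approximation y_n = (n*Q/(b*sqrt(S)))^(3/5).
sqrt(S) = sqrt(0.0023) = 0.047958.
Numerator: n*Q = 0.039 * 28.8 = 1.1232.
Denominator: b*sqrt(S) = 5.7 * 0.047958 = 0.273361.
arg = 4.1088.
y_n = 4.1088^(3/5) = 2.3347 m.

2.3347


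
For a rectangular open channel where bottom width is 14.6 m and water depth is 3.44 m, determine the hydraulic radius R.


For a rectangular section:
Flow area A = b * y = 14.6 * 3.44 = 50.22 m^2.
Wetted perimeter P = b + 2y = 14.6 + 2*3.44 = 21.48 m.
Hydraulic radius R = A/P = 50.22 / 21.48 = 2.3382 m.

2.3382


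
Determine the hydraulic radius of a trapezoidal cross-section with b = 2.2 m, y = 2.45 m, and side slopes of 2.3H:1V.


For a trapezoidal section with side slope z:
A = (b + z*y)*y = (2.2 + 2.3*2.45)*2.45 = 19.196 m^2.
P = b + 2*y*sqrt(1 + z^2) = 2.2 + 2*2.45*sqrt(1 + 2.3^2) = 14.489 m.
R = A/P = 19.196 / 14.489 = 1.3248 m.

1.3248


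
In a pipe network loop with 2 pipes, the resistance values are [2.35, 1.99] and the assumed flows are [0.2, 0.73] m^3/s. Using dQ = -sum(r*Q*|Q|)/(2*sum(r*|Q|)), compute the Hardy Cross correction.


Numerator terms (r*Q*|Q|): 2.35*0.2*|0.2| = 0.094; 1.99*0.73*|0.73| = 1.0605.
Sum of numerator = 1.1545.
Denominator terms (r*|Q|): 2.35*|0.2| = 0.47; 1.99*|0.73| = 1.4527.
2 * sum of denominator = 2 * 1.9227 = 3.8454.
dQ = -1.1545 / 3.8454 = -0.3002 m^3/s.

-0.3002


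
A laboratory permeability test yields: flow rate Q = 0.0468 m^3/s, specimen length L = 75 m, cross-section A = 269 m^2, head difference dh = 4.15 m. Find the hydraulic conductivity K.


From K = Q*L / (A*dh):
Numerator: Q*L = 0.0468 * 75 = 3.51.
Denominator: A*dh = 269 * 4.15 = 1116.35.
K = 3.51 / 1116.35 = 0.003144 m/s.

0.003144


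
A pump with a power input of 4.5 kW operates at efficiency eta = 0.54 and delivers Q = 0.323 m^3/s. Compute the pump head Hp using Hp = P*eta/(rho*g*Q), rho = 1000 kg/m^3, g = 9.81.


Pump head formula: Hp = P * eta / (rho * g * Q).
Numerator: P * eta = 4.5 * 1000 * 0.54 = 2430.0 W.
Denominator: rho * g * Q = 1000 * 9.81 * 0.323 = 3168.63.
Hp = 2430.0 / 3168.63 = 0.77 m.

0.77


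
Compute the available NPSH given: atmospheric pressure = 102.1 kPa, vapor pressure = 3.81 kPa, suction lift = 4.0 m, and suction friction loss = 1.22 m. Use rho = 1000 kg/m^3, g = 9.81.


NPSHa = p_atm/(rho*g) - z_s - hf_s - p_vap/(rho*g).
p_atm/(rho*g) = 102.1*1000 / (1000*9.81) = 10.408 m.
p_vap/(rho*g) = 3.81*1000 / (1000*9.81) = 0.388 m.
NPSHa = 10.408 - 4.0 - 1.22 - 0.388
      = 4.8 m.

4.8


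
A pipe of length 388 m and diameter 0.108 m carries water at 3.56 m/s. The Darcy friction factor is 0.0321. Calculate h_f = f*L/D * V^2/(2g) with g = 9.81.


Darcy-Weisbach equation: h_f = f * (L/D) * V^2/(2g).
f * L/D = 0.0321 * 388/0.108 = 115.3222.
V^2/(2g) = 3.56^2 / (2*9.81) = 12.6736 / 19.62 = 0.646 m.
h_f = 115.3222 * 0.646 = 74.493 m.

74.493


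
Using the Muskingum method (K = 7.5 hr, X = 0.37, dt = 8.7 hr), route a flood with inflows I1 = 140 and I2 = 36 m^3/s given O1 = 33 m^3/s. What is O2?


Muskingum coefficients:
denom = 2*K*(1-X) + dt = 2*7.5*(1-0.37) + 8.7 = 18.15.
C0 = (dt - 2*K*X)/denom = (8.7 - 2*7.5*0.37)/18.15 = 0.1736.
C1 = (dt + 2*K*X)/denom = (8.7 + 2*7.5*0.37)/18.15 = 0.7851.
C2 = (2*K*(1-X) - dt)/denom = 0.0413.
O2 = C0*I2 + C1*I1 + C2*O1
   = 0.1736*36 + 0.7851*140 + 0.0413*33
   = 117.53 m^3/s.

117.53


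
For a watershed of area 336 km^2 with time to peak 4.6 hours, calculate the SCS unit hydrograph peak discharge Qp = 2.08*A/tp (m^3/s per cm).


SCS formula: Qp = 2.08 * A / tp.
Qp = 2.08 * 336 / 4.6
   = 698.88 / 4.6
   = 151.93 m^3/s per cm.

151.93


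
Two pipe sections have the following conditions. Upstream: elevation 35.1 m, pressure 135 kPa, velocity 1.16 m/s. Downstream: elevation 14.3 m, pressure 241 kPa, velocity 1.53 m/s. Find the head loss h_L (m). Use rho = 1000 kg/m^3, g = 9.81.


Total head at each section: H = z + p/(rho*g) + V^2/(2g).
H1 = 35.1 + 135*1000/(1000*9.81) + 1.16^2/(2*9.81)
   = 35.1 + 13.761 + 0.0686
   = 48.93 m.
H2 = 14.3 + 241*1000/(1000*9.81) + 1.53^2/(2*9.81)
   = 14.3 + 24.567 + 0.1193
   = 38.986 m.
h_L = H1 - H2 = 48.93 - 38.986 = 9.944 m.

9.944


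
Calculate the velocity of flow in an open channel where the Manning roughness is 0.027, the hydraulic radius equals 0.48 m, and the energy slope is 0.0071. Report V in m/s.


Manning's equation gives V = (1/n) * R^(2/3) * S^(1/2).
First, compute R^(2/3) = 0.48^(2/3) = 0.613.
Next, S^(1/2) = 0.0071^(1/2) = 0.084261.
Then 1/n = 1/0.027 = 37.04.
V = 37.04 * 0.613 * 0.084261 = 1.9132 m/s.

1.9132


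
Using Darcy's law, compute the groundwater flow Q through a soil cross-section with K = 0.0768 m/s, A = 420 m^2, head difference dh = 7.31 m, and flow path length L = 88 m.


Darcy's law: Q = K * A * i, where i = dh/L.
Hydraulic gradient i = 7.31 / 88 = 0.083068.
Q = 0.0768 * 420 * 0.083068
  = 2.6794 m^3/s.

2.6794


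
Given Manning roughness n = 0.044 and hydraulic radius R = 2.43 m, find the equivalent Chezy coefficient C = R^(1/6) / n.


The Chezy coefficient relates to Manning's n through C = R^(1/6) / n.
R^(1/6) = 2.43^(1/6) = 1.159492.
C = 1.159492 / 0.044 = 26.35 m^(1/2)/s.

26.35


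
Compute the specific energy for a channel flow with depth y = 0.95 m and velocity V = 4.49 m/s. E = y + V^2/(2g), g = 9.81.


Specific energy E = y + V^2/(2g).
Velocity head = V^2/(2g) = 4.49^2 / (2*9.81) = 20.1601 / 19.62 = 1.0275 m.
E = 0.95 + 1.0275 = 1.9775 m.

1.9775


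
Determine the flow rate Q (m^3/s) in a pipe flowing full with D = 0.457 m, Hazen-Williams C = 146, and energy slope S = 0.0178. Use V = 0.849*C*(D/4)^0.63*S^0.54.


For a full circular pipe, R = D/4 = 0.457/4 = 0.1143 m.
V = 0.849 * 146 * 0.1143^0.63 * 0.0178^0.54
  = 0.849 * 146 * 0.254947 * 0.11356
  = 3.5887 m/s.
Pipe area A = pi*D^2/4 = pi*0.457^2/4 = 0.164 m^2.
Q = A * V = 0.164 * 3.5887 = 0.5887 m^3/s.

0.5887


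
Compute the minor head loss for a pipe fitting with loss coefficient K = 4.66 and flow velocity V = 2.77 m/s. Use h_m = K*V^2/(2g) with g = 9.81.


Minor loss formula: h_m = K * V^2/(2g).
V^2 = 2.77^2 = 7.6729.
V^2/(2g) = 7.6729 / 19.62 = 0.3911 m.
h_m = 4.66 * 0.3911 = 1.8224 m.

1.8224


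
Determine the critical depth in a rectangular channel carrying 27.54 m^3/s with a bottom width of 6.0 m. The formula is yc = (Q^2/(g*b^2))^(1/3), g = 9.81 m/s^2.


Using yc = (Q^2 / (g * b^2))^(1/3):
Q^2 = 27.54^2 = 758.45.
g * b^2 = 9.81 * 6.0^2 = 9.81 * 36.0 = 353.16.
Q^2 / (g*b^2) = 758.45 / 353.16 = 2.1476.
yc = 2.1476^(1/3) = 1.2902 m.

1.2902


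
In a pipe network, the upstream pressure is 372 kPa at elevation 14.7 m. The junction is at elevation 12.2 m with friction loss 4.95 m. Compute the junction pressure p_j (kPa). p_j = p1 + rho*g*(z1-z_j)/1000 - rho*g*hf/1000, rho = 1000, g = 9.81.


Junction pressure: p_j = p1 + rho*g*(z1 - z_j)/1000 - rho*g*hf/1000.
Elevation term = 1000*9.81*(14.7 - 12.2)/1000 = 24.525 kPa.
Friction term = 1000*9.81*4.95/1000 = 48.559 kPa.
p_j = 372 + 24.525 - 48.559 = 347.97 kPa.

347.97


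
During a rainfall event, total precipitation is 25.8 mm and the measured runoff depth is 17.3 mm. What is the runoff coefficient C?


The runoff coefficient C = runoff depth / rainfall depth.
C = 17.3 / 25.8
  = 0.6705.

0.6705


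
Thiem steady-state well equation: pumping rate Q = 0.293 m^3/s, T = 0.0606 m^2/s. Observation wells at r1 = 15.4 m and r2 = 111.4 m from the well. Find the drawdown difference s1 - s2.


Thiem equation: s1 - s2 = Q/(2*pi*T) * ln(r2/r1).
ln(r2/r1) = ln(111.4/15.4) = 1.9788.
Q/(2*pi*T) = 0.293 / (2*pi*0.0606) = 0.293 / 0.3808 = 0.7695.
s1 - s2 = 0.7695 * 1.9788 = 1.5227 m.

1.5227


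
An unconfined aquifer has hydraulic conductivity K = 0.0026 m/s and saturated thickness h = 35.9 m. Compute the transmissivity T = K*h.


Transmissivity is defined as T = K * h.
T = 0.0026 * 35.9
  = 0.0933 m^2/s.

0.0933


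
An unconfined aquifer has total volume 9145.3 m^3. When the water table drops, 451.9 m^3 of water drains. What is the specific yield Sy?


Specific yield Sy = Volume drained / Total volume.
Sy = 451.9 / 9145.3
   = 0.0494.

0.0494


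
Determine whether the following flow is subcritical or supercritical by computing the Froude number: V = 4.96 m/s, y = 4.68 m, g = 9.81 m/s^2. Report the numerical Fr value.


The Froude number is defined as Fr = V / sqrt(g*y).
g*y = 9.81 * 4.68 = 45.9108.
sqrt(g*y) = sqrt(45.9108) = 6.7758.
Fr = 4.96 / 6.7758 = 0.732.
Since Fr < 1, the flow is subcritical.

0.732


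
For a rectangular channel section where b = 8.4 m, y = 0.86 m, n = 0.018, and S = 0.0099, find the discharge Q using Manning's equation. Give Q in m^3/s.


For a rectangular channel, the cross-sectional area A = b * y = 8.4 * 0.86 = 7.22 m^2.
The wetted perimeter P = b + 2y = 8.4 + 2*0.86 = 10.12 m.
Hydraulic radius R = A/P = 7.22/10.12 = 0.7138 m.
Velocity V = (1/n)*R^(2/3)*S^(1/2) = (1/0.018)*0.7138^(2/3)*0.0099^(1/2) = 4.4151 m/s.
Discharge Q = A * V = 7.22 * 4.4151 = 31.895 m^3/s.

31.895


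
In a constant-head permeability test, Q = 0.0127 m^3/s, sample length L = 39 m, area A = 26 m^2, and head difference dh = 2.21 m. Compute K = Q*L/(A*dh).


From K = Q*L / (A*dh):
Numerator: Q*L = 0.0127 * 39 = 0.4953.
Denominator: A*dh = 26 * 2.21 = 57.46.
K = 0.4953 / 57.46 = 0.00862 m/s.

0.00862


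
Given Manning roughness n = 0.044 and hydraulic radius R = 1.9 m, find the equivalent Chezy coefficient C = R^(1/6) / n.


The Chezy coefficient relates to Manning's n through C = R^(1/6) / n.
R^(1/6) = 1.9^(1/6) = 1.112907.
C = 1.112907 / 0.044 = 25.29 m^(1/2)/s.

25.29


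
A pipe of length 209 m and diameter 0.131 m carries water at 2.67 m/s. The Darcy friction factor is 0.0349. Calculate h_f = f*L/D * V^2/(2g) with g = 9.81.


Darcy-Weisbach equation: h_f = f * (L/D) * V^2/(2g).
f * L/D = 0.0349 * 209/0.131 = 55.6802.
V^2/(2g) = 2.67^2 / (2*9.81) = 7.1289 / 19.62 = 0.3633 m.
h_f = 55.6802 * 0.3633 = 20.231 m.

20.231


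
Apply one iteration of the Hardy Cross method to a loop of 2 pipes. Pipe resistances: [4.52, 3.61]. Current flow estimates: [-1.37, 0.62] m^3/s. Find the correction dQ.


Numerator terms (r*Q*|Q|): 4.52*-1.37*|-1.37| = -8.4836; 3.61*0.62*|0.62| = 1.3877.
Sum of numerator = -7.0959.
Denominator terms (r*|Q|): 4.52*|-1.37| = 6.1924; 3.61*|0.62| = 2.2382.
2 * sum of denominator = 2 * 8.4306 = 16.8612.
dQ = --7.0959 / 16.8612 = 0.4208 m^3/s.

0.4208


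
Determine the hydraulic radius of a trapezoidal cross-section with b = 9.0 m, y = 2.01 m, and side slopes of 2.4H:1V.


For a trapezoidal section with side slope z:
A = (b + z*y)*y = (9.0 + 2.4*2.01)*2.01 = 27.786 m^2.
P = b + 2*y*sqrt(1 + z^2) = 9.0 + 2*2.01*sqrt(1 + 2.4^2) = 19.452 m.
R = A/P = 27.786 / 19.452 = 1.4285 m.

1.4285


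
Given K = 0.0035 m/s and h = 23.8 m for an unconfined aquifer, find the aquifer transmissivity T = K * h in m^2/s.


Transmissivity is defined as T = K * h.
T = 0.0035 * 23.8
  = 0.0833 m^2/s.

0.0833


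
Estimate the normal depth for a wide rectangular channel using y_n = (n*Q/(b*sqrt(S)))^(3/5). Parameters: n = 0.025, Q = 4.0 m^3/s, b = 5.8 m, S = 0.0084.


We use the wide-channel approximation y_n = (n*Q/(b*sqrt(S)))^(3/5).
sqrt(S) = sqrt(0.0084) = 0.091652.
Numerator: n*Q = 0.025 * 4.0 = 0.1.
Denominator: b*sqrt(S) = 5.8 * 0.091652 = 0.531582.
arg = 0.1881.
y_n = 0.1881^(3/5) = 0.367 m.

0.367


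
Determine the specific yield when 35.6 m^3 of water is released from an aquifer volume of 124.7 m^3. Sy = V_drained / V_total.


Specific yield Sy = Volume drained / Total volume.
Sy = 35.6 / 124.7
   = 0.2855.

0.2855


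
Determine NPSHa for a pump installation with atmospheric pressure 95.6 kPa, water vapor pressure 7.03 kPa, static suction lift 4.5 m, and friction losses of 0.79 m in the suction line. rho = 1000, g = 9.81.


NPSHa = p_atm/(rho*g) - z_s - hf_s - p_vap/(rho*g).
p_atm/(rho*g) = 95.6*1000 / (1000*9.81) = 9.745 m.
p_vap/(rho*g) = 7.03*1000 / (1000*9.81) = 0.717 m.
NPSHa = 9.745 - 4.5 - 0.79 - 0.717
      = 3.74 m.

3.74


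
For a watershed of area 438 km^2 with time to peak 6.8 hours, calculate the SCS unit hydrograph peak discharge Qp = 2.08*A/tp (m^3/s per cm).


SCS formula: Qp = 2.08 * A / tp.
Qp = 2.08 * 438 / 6.8
   = 911.04 / 6.8
   = 133.98 m^3/s per cm.

133.98


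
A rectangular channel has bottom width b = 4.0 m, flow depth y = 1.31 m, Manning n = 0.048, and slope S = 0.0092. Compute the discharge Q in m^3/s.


For a rectangular channel, the cross-sectional area A = b * y = 4.0 * 1.31 = 5.24 m^2.
The wetted perimeter P = b + 2y = 4.0 + 2*1.31 = 6.62 m.
Hydraulic radius R = A/P = 5.24/6.62 = 0.7915 m.
Velocity V = (1/n)*R^(2/3)*S^(1/2) = (1/0.048)*0.7915^(2/3)*0.0092^(1/2) = 1.7099 m/s.
Discharge Q = A * V = 5.24 * 1.7099 = 8.96 m^3/s.

8.96


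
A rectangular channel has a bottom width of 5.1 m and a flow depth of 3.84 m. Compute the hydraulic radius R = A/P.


For a rectangular section:
Flow area A = b * y = 5.1 * 3.84 = 19.58 m^2.
Wetted perimeter P = b + 2y = 5.1 + 2*3.84 = 12.78 m.
Hydraulic radius R = A/P = 19.58 / 12.78 = 1.5324 m.

1.5324


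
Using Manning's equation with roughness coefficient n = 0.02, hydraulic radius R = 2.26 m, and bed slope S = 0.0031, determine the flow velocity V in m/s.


Manning's equation gives V = (1/n) * R^(2/3) * S^(1/2).
First, compute R^(2/3) = 2.26^(2/3) = 1.7222.
Next, S^(1/2) = 0.0031^(1/2) = 0.055678.
Then 1/n = 1/0.02 = 50.0.
V = 50.0 * 1.7222 * 0.055678 = 4.7943 m/s.

4.7943


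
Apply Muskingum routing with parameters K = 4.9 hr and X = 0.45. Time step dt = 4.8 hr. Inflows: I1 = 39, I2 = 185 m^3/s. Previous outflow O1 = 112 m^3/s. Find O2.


Muskingum coefficients:
denom = 2*K*(1-X) + dt = 2*4.9*(1-0.45) + 4.8 = 10.19.
C0 = (dt - 2*K*X)/denom = (4.8 - 2*4.9*0.45)/10.19 = 0.0383.
C1 = (dt + 2*K*X)/denom = (4.8 + 2*4.9*0.45)/10.19 = 0.9038.
C2 = (2*K*(1-X) - dt)/denom = 0.0579.
O2 = C0*I2 + C1*I1 + C2*O1
   = 0.0383*185 + 0.9038*39 + 0.0579*112
   = 48.81 m^3/s.

48.81


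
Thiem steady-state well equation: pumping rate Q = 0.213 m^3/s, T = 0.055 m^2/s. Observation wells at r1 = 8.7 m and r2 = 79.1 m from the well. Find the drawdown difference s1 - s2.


Thiem equation: s1 - s2 = Q/(2*pi*T) * ln(r2/r1).
ln(r2/r1) = ln(79.1/8.7) = 2.2074.
Q/(2*pi*T) = 0.213 / (2*pi*0.055) = 0.213 / 0.3456 = 0.6164.
s1 - s2 = 0.6164 * 2.2074 = 1.3606 m.

1.3606


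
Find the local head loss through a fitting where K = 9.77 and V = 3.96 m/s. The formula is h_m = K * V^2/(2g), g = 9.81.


Minor loss formula: h_m = K * V^2/(2g).
V^2 = 3.96^2 = 15.6816.
V^2/(2g) = 15.6816 / 19.62 = 0.7993 m.
h_m = 9.77 * 0.7993 = 7.8088 m.

7.8088


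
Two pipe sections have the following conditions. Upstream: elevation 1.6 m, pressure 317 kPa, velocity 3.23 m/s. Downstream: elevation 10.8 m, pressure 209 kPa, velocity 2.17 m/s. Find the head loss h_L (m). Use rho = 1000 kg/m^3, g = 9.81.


Total head at each section: H = z + p/(rho*g) + V^2/(2g).
H1 = 1.6 + 317*1000/(1000*9.81) + 3.23^2/(2*9.81)
   = 1.6 + 32.314 + 0.5317
   = 34.446 m.
H2 = 10.8 + 209*1000/(1000*9.81) + 2.17^2/(2*9.81)
   = 10.8 + 21.305 + 0.24
   = 32.345 m.
h_L = H1 - H2 = 34.446 - 32.345 = 2.101 m.

2.101


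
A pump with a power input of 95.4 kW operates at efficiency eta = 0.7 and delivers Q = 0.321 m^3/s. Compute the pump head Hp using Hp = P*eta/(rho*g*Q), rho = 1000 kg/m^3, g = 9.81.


Pump head formula: Hp = P * eta / (rho * g * Q).
Numerator: P * eta = 95.4 * 1000 * 0.7 = 66780.0 W.
Denominator: rho * g * Q = 1000 * 9.81 * 0.321 = 3149.01.
Hp = 66780.0 / 3149.01 = 21.21 m.

21.21


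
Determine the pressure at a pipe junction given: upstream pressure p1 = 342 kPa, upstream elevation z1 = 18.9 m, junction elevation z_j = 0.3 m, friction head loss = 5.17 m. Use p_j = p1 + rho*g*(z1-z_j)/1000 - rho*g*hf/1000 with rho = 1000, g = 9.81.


Junction pressure: p_j = p1 + rho*g*(z1 - z_j)/1000 - rho*g*hf/1000.
Elevation term = 1000*9.81*(18.9 - 0.3)/1000 = 182.466 kPa.
Friction term = 1000*9.81*5.17/1000 = 50.718 kPa.
p_j = 342 + 182.466 - 50.718 = 473.75 kPa.

473.75


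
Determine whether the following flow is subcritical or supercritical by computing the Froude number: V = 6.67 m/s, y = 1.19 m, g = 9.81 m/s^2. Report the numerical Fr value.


The Froude number is defined as Fr = V / sqrt(g*y).
g*y = 9.81 * 1.19 = 11.6739.
sqrt(g*y) = sqrt(11.6739) = 3.4167.
Fr = 6.67 / 3.4167 = 1.9522.
Since Fr > 1, the flow is supercritical.

1.9522


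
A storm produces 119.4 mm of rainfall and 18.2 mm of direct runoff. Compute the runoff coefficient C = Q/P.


The runoff coefficient C = runoff depth / rainfall depth.
C = 18.2 / 119.4
  = 0.1524.

0.1524


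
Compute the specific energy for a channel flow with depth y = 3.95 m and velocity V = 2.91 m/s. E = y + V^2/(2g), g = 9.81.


Specific energy E = y + V^2/(2g).
Velocity head = V^2/(2g) = 2.91^2 / (2*9.81) = 8.4681 / 19.62 = 0.4316 m.
E = 3.95 + 0.4316 = 4.3816 m.

4.3816


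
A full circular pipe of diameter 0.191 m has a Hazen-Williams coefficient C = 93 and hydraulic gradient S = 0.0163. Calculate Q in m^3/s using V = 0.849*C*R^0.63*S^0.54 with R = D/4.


For a full circular pipe, R = D/4 = 0.191/4 = 0.0478 m.
V = 0.849 * 93 * 0.0478^0.63 * 0.0163^0.54
  = 0.849 * 93 * 0.147148 * 0.108288
  = 1.2581 m/s.
Pipe area A = pi*D^2/4 = pi*0.191^2/4 = 0.0287 m^2.
Q = A * V = 0.0287 * 1.2581 = 0.036 m^3/s.

0.036


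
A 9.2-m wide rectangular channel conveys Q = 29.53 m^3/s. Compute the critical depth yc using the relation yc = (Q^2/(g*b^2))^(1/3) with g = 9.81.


Using yc = (Q^2 / (g * b^2))^(1/3):
Q^2 = 29.53^2 = 872.02.
g * b^2 = 9.81 * 9.2^2 = 9.81 * 84.64 = 830.32.
Q^2 / (g*b^2) = 872.02 / 830.32 = 1.0502.
yc = 1.0502^(1/3) = 1.0165 m.

1.0165


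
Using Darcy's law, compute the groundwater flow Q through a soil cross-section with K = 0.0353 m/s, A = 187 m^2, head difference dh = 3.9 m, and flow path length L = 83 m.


Darcy's law: Q = K * A * i, where i = dh/L.
Hydraulic gradient i = 3.9 / 83 = 0.046988.
Q = 0.0353 * 187 * 0.046988
  = 0.3102 m^3/s.

0.3102


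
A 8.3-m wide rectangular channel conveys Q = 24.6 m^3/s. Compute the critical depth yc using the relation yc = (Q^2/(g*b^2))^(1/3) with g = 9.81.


Using yc = (Q^2 / (g * b^2))^(1/3):
Q^2 = 24.6^2 = 605.16.
g * b^2 = 9.81 * 8.3^2 = 9.81 * 68.89 = 675.81.
Q^2 / (g*b^2) = 605.16 / 675.81 = 0.8955.
yc = 0.8955^(1/3) = 0.9639 m.

0.9639


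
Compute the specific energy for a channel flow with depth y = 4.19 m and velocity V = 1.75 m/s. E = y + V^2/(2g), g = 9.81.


Specific energy E = y + V^2/(2g).
Velocity head = V^2/(2g) = 1.75^2 / (2*9.81) = 3.0625 / 19.62 = 0.1561 m.
E = 4.19 + 0.1561 = 4.3461 m.

4.3461


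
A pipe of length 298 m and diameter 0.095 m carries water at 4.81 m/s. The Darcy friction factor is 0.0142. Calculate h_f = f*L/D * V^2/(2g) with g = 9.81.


Darcy-Weisbach equation: h_f = f * (L/D) * V^2/(2g).
f * L/D = 0.0142 * 298/0.095 = 44.5432.
V^2/(2g) = 4.81^2 / (2*9.81) = 23.1361 / 19.62 = 1.1792 m.
h_f = 44.5432 * 1.1792 = 52.526 m.

52.526


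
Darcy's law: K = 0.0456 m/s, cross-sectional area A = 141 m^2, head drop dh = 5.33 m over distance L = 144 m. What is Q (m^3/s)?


Darcy's law: Q = K * A * i, where i = dh/L.
Hydraulic gradient i = 5.33 / 144 = 0.037014.
Q = 0.0456 * 141 * 0.037014
  = 0.238 m^3/s.

0.238


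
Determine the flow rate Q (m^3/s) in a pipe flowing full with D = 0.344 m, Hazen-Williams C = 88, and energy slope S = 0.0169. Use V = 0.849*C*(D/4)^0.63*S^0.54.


For a full circular pipe, R = D/4 = 0.344/4 = 0.086 m.
V = 0.849 * 88 * 0.086^0.63 * 0.0169^0.54
  = 0.849 * 88 * 0.213174 * 0.110423
  = 1.7587 m/s.
Pipe area A = pi*D^2/4 = pi*0.344^2/4 = 0.0929 m^2.
Q = A * V = 0.0929 * 1.7587 = 0.1635 m^3/s.

0.1635


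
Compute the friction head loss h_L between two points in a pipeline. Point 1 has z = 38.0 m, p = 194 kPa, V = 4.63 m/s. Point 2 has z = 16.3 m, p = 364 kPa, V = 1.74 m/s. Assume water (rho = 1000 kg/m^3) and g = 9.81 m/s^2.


Total head at each section: H = z + p/(rho*g) + V^2/(2g).
H1 = 38.0 + 194*1000/(1000*9.81) + 4.63^2/(2*9.81)
   = 38.0 + 19.776 + 1.0926
   = 58.868 m.
H2 = 16.3 + 364*1000/(1000*9.81) + 1.74^2/(2*9.81)
   = 16.3 + 37.105 + 0.1543
   = 53.559 m.
h_L = H1 - H2 = 58.868 - 53.559 = 5.309 m.

5.309


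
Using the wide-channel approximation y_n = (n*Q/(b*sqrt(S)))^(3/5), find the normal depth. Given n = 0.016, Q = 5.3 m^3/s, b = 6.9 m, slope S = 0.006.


We use the wide-channel approximation y_n = (n*Q/(b*sqrt(S)))^(3/5).
sqrt(S) = sqrt(0.006) = 0.07746.
Numerator: n*Q = 0.016 * 5.3 = 0.0848.
Denominator: b*sqrt(S) = 6.9 * 0.07746 = 0.534474.
arg = 0.1587.
y_n = 0.1587^(3/5) = 0.3313 m.

0.3313


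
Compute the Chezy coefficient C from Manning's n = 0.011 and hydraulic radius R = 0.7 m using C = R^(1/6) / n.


The Chezy coefficient relates to Manning's n through C = R^(1/6) / n.
R^(1/6) = 0.7^(1/6) = 0.942287.
C = 0.942287 / 0.011 = 85.66 m^(1/2)/s.

85.66


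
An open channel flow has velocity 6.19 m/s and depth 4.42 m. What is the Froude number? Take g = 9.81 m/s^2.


The Froude number is defined as Fr = V / sqrt(g*y).
g*y = 9.81 * 4.42 = 43.3602.
sqrt(g*y) = sqrt(43.3602) = 6.5848.
Fr = 6.19 / 6.5848 = 0.94.

0.94


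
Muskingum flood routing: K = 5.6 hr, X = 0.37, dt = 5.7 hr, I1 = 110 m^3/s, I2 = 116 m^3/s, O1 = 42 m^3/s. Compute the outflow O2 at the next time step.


Muskingum coefficients:
denom = 2*K*(1-X) + dt = 2*5.6*(1-0.37) + 5.7 = 12.756.
C0 = (dt - 2*K*X)/denom = (5.7 - 2*5.6*0.37)/12.756 = 0.122.
C1 = (dt + 2*K*X)/denom = (5.7 + 2*5.6*0.37)/12.756 = 0.7717.
C2 = (2*K*(1-X) - dt)/denom = 0.1063.
O2 = C0*I2 + C1*I1 + C2*O1
   = 0.122*116 + 0.7717*110 + 0.1063*42
   = 103.5 m^3/s.

103.5


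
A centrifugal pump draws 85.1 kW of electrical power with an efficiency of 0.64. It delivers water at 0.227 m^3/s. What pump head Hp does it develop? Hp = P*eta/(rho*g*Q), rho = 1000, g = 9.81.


Pump head formula: Hp = P * eta / (rho * g * Q).
Numerator: P * eta = 85.1 * 1000 * 0.64 = 54464.0 W.
Denominator: rho * g * Q = 1000 * 9.81 * 0.227 = 2226.87.
Hp = 54464.0 / 2226.87 = 24.46 m.

24.46


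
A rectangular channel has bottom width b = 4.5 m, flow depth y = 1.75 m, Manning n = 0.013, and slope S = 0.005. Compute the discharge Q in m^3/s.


For a rectangular channel, the cross-sectional area A = b * y = 4.5 * 1.75 = 7.88 m^2.
The wetted perimeter P = b + 2y = 4.5 + 2*1.75 = 8.0 m.
Hydraulic radius R = A/P = 7.88/8.0 = 0.9844 m.
Velocity V = (1/n)*R^(2/3)*S^(1/2) = (1/0.013)*0.9844^(2/3)*0.005^(1/2) = 5.3825 m/s.
Discharge Q = A * V = 7.88 * 5.3825 = 42.387 m^3/s.

42.387


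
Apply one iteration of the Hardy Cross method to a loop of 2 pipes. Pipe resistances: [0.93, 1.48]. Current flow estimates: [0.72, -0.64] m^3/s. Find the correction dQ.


Numerator terms (r*Q*|Q|): 0.93*0.72*|0.72| = 0.4821; 1.48*-0.64*|-0.64| = -0.6062.
Sum of numerator = -0.1241.
Denominator terms (r*|Q|): 0.93*|0.72| = 0.6696; 1.48*|-0.64| = 0.9472.
2 * sum of denominator = 2 * 1.6168 = 3.2336.
dQ = --0.1241 / 3.2336 = 0.0384 m^3/s.

0.0384


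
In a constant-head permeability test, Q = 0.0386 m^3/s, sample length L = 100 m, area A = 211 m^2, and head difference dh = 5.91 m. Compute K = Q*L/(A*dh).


From K = Q*L / (A*dh):
Numerator: Q*L = 0.0386 * 100 = 3.86.
Denominator: A*dh = 211 * 5.91 = 1247.01.
K = 3.86 / 1247.01 = 0.003095 m/s.

0.003095


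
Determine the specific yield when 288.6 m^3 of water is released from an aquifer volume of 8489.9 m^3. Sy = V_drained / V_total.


Specific yield Sy = Volume drained / Total volume.
Sy = 288.6 / 8489.9
   = 0.034.

0.034


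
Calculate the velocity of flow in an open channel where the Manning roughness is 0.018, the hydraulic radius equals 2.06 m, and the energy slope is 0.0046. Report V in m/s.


Manning's equation gives V = (1/n) * R^(2/3) * S^(1/2).
First, compute R^(2/3) = 2.06^(2/3) = 1.619.
Next, S^(1/2) = 0.0046^(1/2) = 0.067823.
Then 1/n = 1/0.018 = 55.56.
V = 55.56 * 1.619 * 0.067823 = 6.1003 m/s.

6.1003


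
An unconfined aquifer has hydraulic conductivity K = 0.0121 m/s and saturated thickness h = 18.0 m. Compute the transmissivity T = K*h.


Transmissivity is defined as T = K * h.
T = 0.0121 * 18.0
  = 0.2178 m^2/s.

0.2178


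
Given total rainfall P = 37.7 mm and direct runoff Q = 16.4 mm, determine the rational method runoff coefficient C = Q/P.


The runoff coefficient C = runoff depth / rainfall depth.
C = 16.4 / 37.7
  = 0.435.

0.435


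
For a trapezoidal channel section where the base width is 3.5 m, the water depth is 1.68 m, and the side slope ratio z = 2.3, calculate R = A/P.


For a trapezoidal section with side slope z:
A = (b + z*y)*y = (3.5 + 2.3*1.68)*1.68 = 12.372 m^2.
P = b + 2*y*sqrt(1 + z^2) = 3.5 + 2*1.68*sqrt(1 + 2.3^2) = 11.927 m.
R = A/P = 12.372 / 11.927 = 1.0373 m.

1.0373


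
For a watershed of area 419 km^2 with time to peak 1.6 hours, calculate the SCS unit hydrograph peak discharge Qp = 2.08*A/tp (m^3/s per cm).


SCS formula: Qp = 2.08 * A / tp.
Qp = 2.08 * 419 / 1.6
   = 871.52 / 1.6
   = 544.7 m^3/s per cm.

544.7


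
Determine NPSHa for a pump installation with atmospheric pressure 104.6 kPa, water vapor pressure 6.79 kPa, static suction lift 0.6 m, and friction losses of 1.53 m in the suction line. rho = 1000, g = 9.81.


NPSHa = p_atm/(rho*g) - z_s - hf_s - p_vap/(rho*g).
p_atm/(rho*g) = 104.6*1000 / (1000*9.81) = 10.663 m.
p_vap/(rho*g) = 6.79*1000 / (1000*9.81) = 0.692 m.
NPSHa = 10.663 - 0.6 - 1.53 - 0.692
      = 7.84 m.

7.84


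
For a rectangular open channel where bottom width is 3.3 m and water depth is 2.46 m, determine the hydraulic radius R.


For a rectangular section:
Flow area A = b * y = 3.3 * 2.46 = 8.12 m^2.
Wetted perimeter P = b + 2y = 3.3 + 2*2.46 = 8.22 m.
Hydraulic radius R = A/P = 8.12 / 8.22 = 0.9876 m.

0.9876


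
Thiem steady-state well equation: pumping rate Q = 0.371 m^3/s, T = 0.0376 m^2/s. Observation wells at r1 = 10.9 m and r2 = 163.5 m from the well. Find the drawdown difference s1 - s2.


Thiem equation: s1 - s2 = Q/(2*pi*T) * ln(r2/r1).
ln(r2/r1) = ln(163.5/10.9) = 2.7081.
Q/(2*pi*T) = 0.371 / (2*pi*0.0376) = 0.371 / 0.2362 = 1.5704.
s1 - s2 = 1.5704 * 2.7081 = 4.2527 m.

4.2527


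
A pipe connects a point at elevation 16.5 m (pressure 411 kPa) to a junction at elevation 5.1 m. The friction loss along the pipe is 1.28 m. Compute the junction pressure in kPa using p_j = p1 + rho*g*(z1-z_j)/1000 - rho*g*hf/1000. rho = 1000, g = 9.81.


Junction pressure: p_j = p1 + rho*g*(z1 - z_j)/1000 - rho*g*hf/1000.
Elevation term = 1000*9.81*(16.5 - 5.1)/1000 = 111.834 kPa.
Friction term = 1000*9.81*1.28/1000 = 12.557 kPa.
p_j = 411 + 111.834 - 12.557 = 510.28 kPa.

510.28


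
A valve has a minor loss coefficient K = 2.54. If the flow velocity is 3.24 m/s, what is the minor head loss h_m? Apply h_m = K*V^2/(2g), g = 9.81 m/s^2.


Minor loss formula: h_m = K * V^2/(2g).
V^2 = 3.24^2 = 10.4976.
V^2/(2g) = 10.4976 / 19.62 = 0.535 m.
h_m = 2.54 * 0.535 = 1.359 m.

1.359


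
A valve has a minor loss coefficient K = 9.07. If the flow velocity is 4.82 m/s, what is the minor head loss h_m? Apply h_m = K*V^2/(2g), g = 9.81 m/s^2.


Minor loss formula: h_m = K * V^2/(2g).
V^2 = 4.82^2 = 23.2324.
V^2/(2g) = 23.2324 / 19.62 = 1.1841 m.
h_m = 9.07 * 1.1841 = 10.74 m.

10.74


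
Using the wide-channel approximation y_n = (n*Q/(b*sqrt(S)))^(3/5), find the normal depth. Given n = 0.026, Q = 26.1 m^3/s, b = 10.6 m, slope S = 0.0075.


We use the wide-channel approximation y_n = (n*Q/(b*sqrt(S)))^(3/5).
sqrt(S) = sqrt(0.0075) = 0.086603.
Numerator: n*Q = 0.026 * 26.1 = 0.6786.
Denominator: b*sqrt(S) = 10.6 * 0.086603 = 0.917992.
arg = 0.7392.
y_n = 0.7392^(3/5) = 0.8342 m.

0.8342


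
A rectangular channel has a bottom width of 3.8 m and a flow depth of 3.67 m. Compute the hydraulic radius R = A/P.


For a rectangular section:
Flow area A = b * y = 3.8 * 3.67 = 13.95 m^2.
Wetted perimeter P = b + 2y = 3.8 + 2*3.67 = 11.14 m.
Hydraulic radius R = A/P = 13.95 / 11.14 = 1.2519 m.

1.2519


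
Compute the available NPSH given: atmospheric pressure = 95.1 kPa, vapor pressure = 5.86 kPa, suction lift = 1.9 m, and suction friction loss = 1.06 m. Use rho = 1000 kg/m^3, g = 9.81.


NPSHa = p_atm/(rho*g) - z_s - hf_s - p_vap/(rho*g).
p_atm/(rho*g) = 95.1*1000 / (1000*9.81) = 9.694 m.
p_vap/(rho*g) = 5.86*1000 / (1000*9.81) = 0.597 m.
NPSHa = 9.694 - 1.9 - 1.06 - 0.597
      = 6.14 m.

6.14


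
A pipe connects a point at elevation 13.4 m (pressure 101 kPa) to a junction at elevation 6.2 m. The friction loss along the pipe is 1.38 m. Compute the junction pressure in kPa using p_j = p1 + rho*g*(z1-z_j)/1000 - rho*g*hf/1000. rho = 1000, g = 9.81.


Junction pressure: p_j = p1 + rho*g*(z1 - z_j)/1000 - rho*g*hf/1000.
Elevation term = 1000*9.81*(13.4 - 6.2)/1000 = 70.632 kPa.
Friction term = 1000*9.81*1.38/1000 = 13.538 kPa.
p_j = 101 + 70.632 - 13.538 = 158.09 kPa.

158.09


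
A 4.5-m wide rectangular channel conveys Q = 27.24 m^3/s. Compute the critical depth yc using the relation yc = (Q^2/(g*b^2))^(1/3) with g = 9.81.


Using yc = (Q^2 / (g * b^2))^(1/3):
Q^2 = 27.24^2 = 742.02.
g * b^2 = 9.81 * 4.5^2 = 9.81 * 20.25 = 198.65.
Q^2 / (g*b^2) = 742.02 / 198.65 = 3.7353.
yc = 3.7353^(1/3) = 1.5516 m.

1.5516


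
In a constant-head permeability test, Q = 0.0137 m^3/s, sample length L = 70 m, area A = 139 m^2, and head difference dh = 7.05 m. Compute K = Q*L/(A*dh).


From K = Q*L / (A*dh):
Numerator: Q*L = 0.0137 * 70 = 0.959.
Denominator: A*dh = 139 * 7.05 = 979.95.
K = 0.959 / 979.95 = 0.000979 m/s.

0.000979


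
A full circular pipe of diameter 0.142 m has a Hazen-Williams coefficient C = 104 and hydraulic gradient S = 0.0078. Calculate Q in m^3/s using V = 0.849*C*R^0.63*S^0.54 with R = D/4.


For a full circular pipe, R = D/4 = 0.142/4 = 0.0355 m.
V = 0.849 * 104 * 0.0355^0.63 * 0.0078^0.54
  = 0.849 * 104 * 0.12208 * 0.072733
  = 0.784 m/s.
Pipe area A = pi*D^2/4 = pi*0.142^2/4 = 0.0158 m^2.
Q = A * V = 0.0158 * 0.784 = 0.0124 m^3/s.

0.0124


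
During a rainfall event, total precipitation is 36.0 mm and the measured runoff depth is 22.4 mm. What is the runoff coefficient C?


The runoff coefficient C = runoff depth / rainfall depth.
C = 22.4 / 36.0
  = 0.6222.

0.6222


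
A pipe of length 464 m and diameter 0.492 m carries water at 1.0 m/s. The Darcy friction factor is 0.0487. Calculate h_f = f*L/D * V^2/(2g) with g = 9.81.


Darcy-Weisbach equation: h_f = f * (L/D) * V^2/(2g).
f * L/D = 0.0487 * 464/0.492 = 45.9285.
V^2/(2g) = 1.0^2 / (2*9.81) = 1.0 / 19.62 = 0.051 m.
h_f = 45.9285 * 0.051 = 2.341 m.

2.341


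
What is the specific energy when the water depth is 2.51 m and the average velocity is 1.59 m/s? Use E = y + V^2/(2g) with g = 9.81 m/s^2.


Specific energy E = y + V^2/(2g).
Velocity head = V^2/(2g) = 1.59^2 / (2*9.81) = 2.5281 / 19.62 = 0.1289 m.
E = 2.51 + 0.1289 = 2.6389 m.

2.6389


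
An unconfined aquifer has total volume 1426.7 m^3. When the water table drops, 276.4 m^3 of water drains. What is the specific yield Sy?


Specific yield Sy = Volume drained / Total volume.
Sy = 276.4 / 1426.7
   = 0.1937.

0.1937


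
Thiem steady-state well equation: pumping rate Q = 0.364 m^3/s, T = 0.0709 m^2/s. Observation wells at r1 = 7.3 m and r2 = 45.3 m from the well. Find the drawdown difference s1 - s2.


Thiem equation: s1 - s2 = Q/(2*pi*T) * ln(r2/r1).
ln(r2/r1) = ln(45.3/7.3) = 1.8254.
Q/(2*pi*T) = 0.364 / (2*pi*0.0709) = 0.364 / 0.4455 = 0.8171.
s1 - s2 = 0.8171 * 1.8254 = 1.4916 m.

1.4916


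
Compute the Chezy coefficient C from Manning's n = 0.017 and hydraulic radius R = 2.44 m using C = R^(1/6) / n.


The Chezy coefficient relates to Manning's n through C = R^(1/6) / n.
R^(1/6) = 2.44^(1/6) = 1.160286.
C = 1.160286 / 0.017 = 68.25 m^(1/2)/s.

68.25


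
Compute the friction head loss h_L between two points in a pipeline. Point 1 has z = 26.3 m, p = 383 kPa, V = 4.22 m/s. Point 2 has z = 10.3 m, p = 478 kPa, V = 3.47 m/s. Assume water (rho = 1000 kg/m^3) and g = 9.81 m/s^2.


Total head at each section: H = z + p/(rho*g) + V^2/(2g).
H1 = 26.3 + 383*1000/(1000*9.81) + 4.22^2/(2*9.81)
   = 26.3 + 39.042 + 0.9077
   = 66.249 m.
H2 = 10.3 + 478*1000/(1000*9.81) + 3.47^2/(2*9.81)
   = 10.3 + 48.726 + 0.6137
   = 59.639 m.
h_L = H1 - H2 = 66.249 - 59.639 = 6.61 m.

6.61


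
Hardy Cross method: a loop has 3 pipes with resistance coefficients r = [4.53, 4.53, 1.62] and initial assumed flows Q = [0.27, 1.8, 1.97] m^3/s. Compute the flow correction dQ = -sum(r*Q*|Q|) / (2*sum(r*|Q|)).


Numerator terms (r*Q*|Q|): 4.53*0.27*|0.27| = 0.3302; 4.53*1.8*|1.8| = 14.6772; 1.62*1.97*|1.97| = 6.2871.
Sum of numerator = 21.2945.
Denominator terms (r*|Q|): 4.53*|0.27| = 1.2231; 4.53*|1.8| = 8.154; 1.62*|1.97| = 3.1914.
2 * sum of denominator = 2 * 12.5685 = 25.137.
dQ = -21.2945 / 25.137 = -0.8471 m^3/s.

-0.8471


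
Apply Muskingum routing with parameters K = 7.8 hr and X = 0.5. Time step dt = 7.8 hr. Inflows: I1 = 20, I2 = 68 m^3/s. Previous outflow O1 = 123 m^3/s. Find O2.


Muskingum coefficients:
denom = 2*K*(1-X) + dt = 2*7.8*(1-0.5) + 7.8 = 15.6.
C0 = (dt - 2*K*X)/denom = (7.8 - 2*7.8*0.5)/15.6 = 0.0.
C1 = (dt + 2*K*X)/denom = (7.8 + 2*7.8*0.5)/15.6 = 1.0.
C2 = (2*K*(1-X) - dt)/denom = 0.0.
O2 = C0*I2 + C1*I1 + C2*O1
   = 0.0*68 + 1.0*20 + 0.0*123
   = 20.0 m^3/s.

20.0


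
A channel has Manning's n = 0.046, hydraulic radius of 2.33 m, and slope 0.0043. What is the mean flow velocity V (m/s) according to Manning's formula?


Manning's equation gives V = (1/n) * R^(2/3) * S^(1/2).
First, compute R^(2/3) = 2.33^(2/3) = 1.7575.
Next, S^(1/2) = 0.0043^(1/2) = 0.065574.
Then 1/n = 1/0.046 = 21.74.
V = 21.74 * 1.7575 * 0.065574 = 2.5054 m/s.

2.5054


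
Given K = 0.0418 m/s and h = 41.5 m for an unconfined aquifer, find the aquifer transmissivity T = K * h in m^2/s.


Transmissivity is defined as T = K * h.
T = 0.0418 * 41.5
  = 1.7347 m^2/s.

1.7347


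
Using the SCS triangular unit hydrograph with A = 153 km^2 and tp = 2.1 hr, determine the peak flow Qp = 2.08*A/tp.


SCS formula: Qp = 2.08 * A / tp.
Qp = 2.08 * 153 / 2.1
   = 318.24 / 2.1
   = 151.54 m^3/s per cm.

151.54


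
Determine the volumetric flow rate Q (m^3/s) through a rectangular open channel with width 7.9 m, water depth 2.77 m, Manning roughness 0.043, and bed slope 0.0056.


For a rectangular channel, the cross-sectional area A = b * y = 7.9 * 2.77 = 21.88 m^2.
The wetted perimeter P = b + 2y = 7.9 + 2*2.77 = 13.44 m.
Hydraulic radius R = A/P = 21.88/13.44 = 1.6282 m.
Velocity V = (1/n)*R^(2/3)*S^(1/2) = (1/0.043)*1.6282^(2/3)*0.0056^(1/2) = 2.4086 m/s.
Discharge Q = A * V = 21.88 * 2.4086 = 52.707 m^3/s.

52.707


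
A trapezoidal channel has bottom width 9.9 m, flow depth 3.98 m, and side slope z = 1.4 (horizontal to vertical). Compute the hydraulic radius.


For a trapezoidal section with side slope z:
A = (b + z*y)*y = (9.9 + 1.4*3.98)*3.98 = 61.579 m^2.
P = b + 2*y*sqrt(1 + z^2) = 9.9 + 2*3.98*sqrt(1 + 1.4^2) = 23.595 m.
R = A/P = 61.579 / 23.595 = 2.6098 m.

2.6098


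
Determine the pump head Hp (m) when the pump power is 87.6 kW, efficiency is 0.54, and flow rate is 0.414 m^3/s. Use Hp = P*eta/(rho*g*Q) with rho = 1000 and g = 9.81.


Pump head formula: Hp = P * eta / (rho * g * Q).
Numerator: P * eta = 87.6 * 1000 * 0.54 = 47304.0 W.
Denominator: rho * g * Q = 1000 * 9.81 * 0.414 = 4061.34.
Hp = 47304.0 / 4061.34 = 11.65 m.

11.65


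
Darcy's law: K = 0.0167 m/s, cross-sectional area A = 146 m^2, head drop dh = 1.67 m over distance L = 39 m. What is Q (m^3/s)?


Darcy's law: Q = K * A * i, where i = dh/L.
Hydraulic gradient i = 1.67 / 39 = 0.042821.
Q = 0.0167 * 146 * 0.042821
  = 0.1044 m^3/s.

0.1044


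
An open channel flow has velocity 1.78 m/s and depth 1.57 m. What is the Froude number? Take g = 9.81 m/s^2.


The Froude number is defined as Fr = V / sqrt(g*y).
g*y = 9.81 * 1.57 = 15.4017.
sqrt(g*y) = sqrt(15.4017) = 3.9245.
Fr = 1.78 / 3.9245 = 0.4536.

0.4536


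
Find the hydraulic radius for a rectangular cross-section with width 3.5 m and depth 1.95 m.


For a rectangular section:
Flow area A = b * y = 3.5 * 1.95 = 6.83 m^2.
Wetted perimeter P = b + 2y = 3.5 + 2*1.95 = 7.4 m.
Hydraulic radius R = A/P = 6.83 / 7.4 = 0.9223 m.

0.9223


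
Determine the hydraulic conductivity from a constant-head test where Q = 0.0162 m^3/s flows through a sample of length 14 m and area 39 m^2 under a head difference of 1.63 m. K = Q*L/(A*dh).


From K = Q*L / (A*dh):
Numerator: Q*L = 0.0162 * 14 = 0.2268.
Denominator: A*dh = 39 * 1.63 = 63.57.
K = 0.2268 / 63.57 = 0.003568 m/s.

0.003568


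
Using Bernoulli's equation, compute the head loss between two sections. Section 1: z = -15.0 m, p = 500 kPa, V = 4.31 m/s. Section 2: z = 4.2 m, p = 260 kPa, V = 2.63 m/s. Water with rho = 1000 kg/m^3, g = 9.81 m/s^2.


Total head at each section: H = z + p/(rho*g) + V^2/(2g).
H1 = -15.0 + 500*1000/(1000*9.81) + 4.31^2/(2*9.81)
   = -15.0 + 50.968 + 0.9468
   = 36.915 m.
H2 = 4.2 + 260*1000/(1000*9.81) + 2.63^2/(2*9.81)
   = 4.2 + 26.504 + 0.3525
   = 31.056 m.
h_L = H1 - H2 = 36.915 - 31.056 = 5.859 m.

5.859
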